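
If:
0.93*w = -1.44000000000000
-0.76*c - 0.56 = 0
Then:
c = -0.74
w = -1.55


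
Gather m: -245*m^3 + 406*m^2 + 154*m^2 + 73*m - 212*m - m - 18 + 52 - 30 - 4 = -245*m^3 + 560*m^2 - 140*m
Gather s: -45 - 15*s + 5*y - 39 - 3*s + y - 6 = -18*s + 6*y - 90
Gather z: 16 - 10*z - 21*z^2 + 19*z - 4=-21*z^2 + 9*z + 12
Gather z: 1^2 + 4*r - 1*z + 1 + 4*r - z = 8*r - 2*z + 2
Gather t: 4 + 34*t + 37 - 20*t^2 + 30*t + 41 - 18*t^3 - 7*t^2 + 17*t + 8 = -18*t^3 - 27*t^2 + 81*t + 90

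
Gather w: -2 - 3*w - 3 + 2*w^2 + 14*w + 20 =2*w^2 + 11*w + 15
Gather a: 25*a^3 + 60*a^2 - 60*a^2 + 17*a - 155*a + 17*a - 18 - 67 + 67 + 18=25*a^3 - 121*a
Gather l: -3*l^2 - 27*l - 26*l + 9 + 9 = -3*l^2 - 53*l + 18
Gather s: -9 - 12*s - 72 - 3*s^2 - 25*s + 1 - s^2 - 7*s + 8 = -4*s^2 - 44*s - 72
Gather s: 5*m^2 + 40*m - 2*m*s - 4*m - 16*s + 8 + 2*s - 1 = 5*m^2 + 36*m + s*(-2*m - 14) + 7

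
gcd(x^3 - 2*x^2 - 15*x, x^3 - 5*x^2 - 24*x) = x^2 + 3*x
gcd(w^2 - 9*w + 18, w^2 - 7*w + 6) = w - 6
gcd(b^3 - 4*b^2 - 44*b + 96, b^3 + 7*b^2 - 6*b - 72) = b + 6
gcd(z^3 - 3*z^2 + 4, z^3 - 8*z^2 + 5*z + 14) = z^2 - z - 2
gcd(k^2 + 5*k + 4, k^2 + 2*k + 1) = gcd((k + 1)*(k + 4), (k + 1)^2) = k + 1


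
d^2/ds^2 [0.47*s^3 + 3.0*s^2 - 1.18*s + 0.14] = 2.82*s + 6.0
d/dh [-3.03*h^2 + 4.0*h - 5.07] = 4.0 - 6.06*h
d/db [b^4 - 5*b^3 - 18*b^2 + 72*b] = 4*b^3 - 15*b^2 - 36*b + 72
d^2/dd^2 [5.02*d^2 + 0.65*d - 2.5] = 10.0400000000000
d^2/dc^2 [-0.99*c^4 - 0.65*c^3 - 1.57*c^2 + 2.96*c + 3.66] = -11.88*c^2 - 3.9*c - 3.14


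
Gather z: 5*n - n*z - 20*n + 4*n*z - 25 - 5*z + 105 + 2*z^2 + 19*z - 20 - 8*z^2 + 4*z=-15*n - 6*z^2 + z*(3*n + 18) + 60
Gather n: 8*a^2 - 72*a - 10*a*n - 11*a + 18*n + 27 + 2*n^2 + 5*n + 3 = 8*a^2 - 83*a + 2*n^2 + n*(23 - 10*a) + 30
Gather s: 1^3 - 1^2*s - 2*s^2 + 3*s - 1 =-2*s^2 + 2*s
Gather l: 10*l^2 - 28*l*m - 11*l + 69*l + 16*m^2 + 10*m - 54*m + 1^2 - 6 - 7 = 10*l^2 + l*(58 - 28*m) + 16*m^2 - 44*m - 12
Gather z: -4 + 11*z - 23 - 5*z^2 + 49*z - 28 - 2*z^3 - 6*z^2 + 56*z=-2*z^3 - 11*z^2 + 116*z - 55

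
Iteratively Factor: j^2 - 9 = (j - 3)*(j + 3)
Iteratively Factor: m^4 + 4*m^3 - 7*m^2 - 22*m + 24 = (m - 1)*(m^3 + 5*m^2 - 2*m - 24) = (m - 2)*(m - 1)*(m^2 + 7*m + 12) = (m - 2)*(m - 1)*(m + 3)*(m + 4)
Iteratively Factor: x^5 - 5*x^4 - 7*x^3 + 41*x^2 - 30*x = (x - 5)*(x^4 - 7*x^2 + 6*x) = (x - 5)*(x - 2)*(x^3 + 2*x^2 - 3*x) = x*(x - 5)*(x - 2)*(x^2 + 2*x - 3) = x*(x - 5)*(x - 2)*(x - 1)*(x + 3)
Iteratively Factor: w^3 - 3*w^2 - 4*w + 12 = (w - 2)*(w^2 - w - 6) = (w - 2)*(w + 2)*(w - 3)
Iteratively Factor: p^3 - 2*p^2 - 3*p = (p - 3)*(p^2 + p) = (p - 3)*(p + 1)*(p)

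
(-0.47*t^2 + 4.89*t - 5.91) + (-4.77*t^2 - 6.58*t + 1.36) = -5.24*t^2 - 1.69*t - 4.55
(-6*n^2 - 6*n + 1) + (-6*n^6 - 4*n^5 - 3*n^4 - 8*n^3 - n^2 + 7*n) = -6*n^6 - 4*n^5 - 3*n^4 - 8*n^3 - 7*n^2 + n + 1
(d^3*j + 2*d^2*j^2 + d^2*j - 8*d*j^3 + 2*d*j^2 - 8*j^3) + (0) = d^3*j + 2*d^2*j^2 + d^2*j - 8*d*j^3 + 2*d*j^2 - 8*j^3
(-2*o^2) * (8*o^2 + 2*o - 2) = -16*o^4 - 4*o^3 + 4*o^2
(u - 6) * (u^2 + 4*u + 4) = u^3 - 2*u^2 - 20*u - 24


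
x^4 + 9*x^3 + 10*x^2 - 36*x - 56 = (x - 2)*(x + 2)^2*(x + 7)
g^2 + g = g*(g + 1)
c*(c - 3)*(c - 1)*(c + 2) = c^4 - 2*c^3 - 5*c^2 + 6*c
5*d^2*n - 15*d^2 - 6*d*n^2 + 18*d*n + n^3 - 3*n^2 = (-5*d + n)*(-d + n)*(n - 3)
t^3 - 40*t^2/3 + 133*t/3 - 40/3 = (t - 8)*(t - 5)*(t - 1/3)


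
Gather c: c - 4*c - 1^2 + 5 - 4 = -3*c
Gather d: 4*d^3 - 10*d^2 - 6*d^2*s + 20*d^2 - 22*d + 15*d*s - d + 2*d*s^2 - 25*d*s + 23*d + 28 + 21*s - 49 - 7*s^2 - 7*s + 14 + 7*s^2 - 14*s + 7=4*d^3 + d^2*(10 - 6*s) + d*(2*s^2 - 10*s)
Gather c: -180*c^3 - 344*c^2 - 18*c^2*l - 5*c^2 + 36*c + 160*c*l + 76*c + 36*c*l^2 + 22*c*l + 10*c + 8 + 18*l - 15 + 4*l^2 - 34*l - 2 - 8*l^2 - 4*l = -180*c^3 + c^2*(-18*l - 349) + c*(36*l^2 + 182*l + 122) - 4*l^2 - 20*l - 9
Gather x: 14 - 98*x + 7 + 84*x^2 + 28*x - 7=84*x^2 - 70*x + 14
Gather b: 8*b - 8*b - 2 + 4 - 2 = 0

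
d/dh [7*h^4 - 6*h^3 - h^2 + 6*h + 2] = 28*h^3 - 18*h^2 - 2*h + 6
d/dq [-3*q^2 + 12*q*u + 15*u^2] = -6*q + 12*u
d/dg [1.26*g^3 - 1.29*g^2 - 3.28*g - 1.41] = 3.78*g^2 - 2.58*g - 3.28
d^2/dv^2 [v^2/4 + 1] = 1/2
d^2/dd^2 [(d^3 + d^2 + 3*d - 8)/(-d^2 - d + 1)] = 8*(-d^3 + 6*d^2 + 3*d + 3)/(d^6 + 3*d^5 - 5*d^3 + 3*d - 1)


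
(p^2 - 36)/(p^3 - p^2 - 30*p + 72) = (p - 6)/(p^2 - 7*p + 12)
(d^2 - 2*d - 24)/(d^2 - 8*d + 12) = (d + 4)/(d - 2)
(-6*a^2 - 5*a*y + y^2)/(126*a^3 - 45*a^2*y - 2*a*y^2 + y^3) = (a + y)/(-21*a^2 + 4*a*y + y^2)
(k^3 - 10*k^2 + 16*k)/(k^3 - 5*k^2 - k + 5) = k*(k^2 - 10*k + 16)/(k^3 - 5*k^2 - k + 5)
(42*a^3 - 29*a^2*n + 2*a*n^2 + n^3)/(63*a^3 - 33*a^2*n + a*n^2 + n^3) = (2*a - n)/(3*a - n)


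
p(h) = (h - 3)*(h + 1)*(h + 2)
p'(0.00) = -7.00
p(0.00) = -6.00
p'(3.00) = 20.00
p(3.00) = 0.00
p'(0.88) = -4.68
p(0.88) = -11.48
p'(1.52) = -0.07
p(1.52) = -13.13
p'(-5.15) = 72.57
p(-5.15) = -106.54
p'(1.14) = -3.10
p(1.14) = -12.50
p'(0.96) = -4.24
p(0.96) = -11.84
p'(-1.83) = 3.05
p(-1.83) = 0.68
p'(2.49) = 11.60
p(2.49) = -7.99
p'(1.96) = 4.52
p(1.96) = -12.19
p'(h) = (h - 3)*(h + 1) + (h - 3)*(h + 2) + (h + 1)*(h + 2) = 3*h^2 - 7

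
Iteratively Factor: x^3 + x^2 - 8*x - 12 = (x + 2)*(x^2 - x - 6) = (x - 3)*(x + 2)*(x + 2)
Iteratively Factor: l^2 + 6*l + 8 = (l + 4)*(l + 2)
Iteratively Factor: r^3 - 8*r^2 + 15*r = (r - 3)*(r^2 - 5*r) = r*(r - 3)*(r - 5)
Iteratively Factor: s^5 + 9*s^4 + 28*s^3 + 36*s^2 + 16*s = (s + 2)*(s^4 + 7*s^3 + 14*s^2 + 8*s) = (s + 2)*(s + 4)*(s^3 + 3*s^2 + 2*s) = s*(s + 2)*(s + 4)*(s^2 + 3*s + 2) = s*(s + 1)*(s + 2)*(s + 4)*(s + 2)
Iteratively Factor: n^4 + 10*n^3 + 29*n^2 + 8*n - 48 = (n + 3)*(n^3 + 7*n^2 + 8*n - 16) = (n + 3)*(n + 4)*(n^2 + 3*n - 4) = (n - 1)*(n + 3)*(n + 4)*(n + 4)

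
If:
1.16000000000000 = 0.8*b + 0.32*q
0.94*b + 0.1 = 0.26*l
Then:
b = 1.45 - 0.4*q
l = 5.62692307692308 - 1.44615384615385*q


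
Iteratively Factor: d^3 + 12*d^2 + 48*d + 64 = (d + 4)*(d^2 + 8*d + 16) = (d + 4)^2*(d + 4)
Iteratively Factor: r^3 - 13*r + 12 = (r + 4)*(r^2 - 4*r + 3) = (r - 1)*(r + 4)*(r - 3)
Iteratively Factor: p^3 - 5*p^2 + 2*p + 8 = (p + 1)*(p^2 - 6*p + 8) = (p - 4)*(p + 1)*(p - 2)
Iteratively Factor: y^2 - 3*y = (y)*(y - 3)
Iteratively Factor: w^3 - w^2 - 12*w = (w - 4)*(w^2 + 3*w) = (w - 4)*(w + 3)*(w)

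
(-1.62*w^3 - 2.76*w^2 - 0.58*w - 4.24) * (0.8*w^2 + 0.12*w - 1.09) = -1.296*w^5 - 2.4024*w^4 + 0.9706*w^3 - 0.4532*w^2 + 0.1234*w + 4.6216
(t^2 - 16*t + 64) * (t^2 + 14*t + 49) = t^4 - 2*t^3 - 111*t^2 + 112*t + 3136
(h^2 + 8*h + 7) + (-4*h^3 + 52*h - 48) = -4*h^3 + h^2 + 60*h - 41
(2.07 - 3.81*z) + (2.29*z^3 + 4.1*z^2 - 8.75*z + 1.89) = 2.29*z^3 + 4.1*z^2 - 12.56*z + 3.96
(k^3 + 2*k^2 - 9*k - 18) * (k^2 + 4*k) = k^5 + 6*k^4 - k^3 - 54*k^2 - 72*k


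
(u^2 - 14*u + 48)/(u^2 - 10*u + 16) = (u - 6)/(u - 2)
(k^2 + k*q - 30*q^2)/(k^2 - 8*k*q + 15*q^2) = (-k - 6*q)/(-k + 3*q)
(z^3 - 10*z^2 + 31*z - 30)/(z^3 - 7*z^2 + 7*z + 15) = (z - 2)/(z + 1)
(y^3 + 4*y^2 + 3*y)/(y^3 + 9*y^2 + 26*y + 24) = y*(y + 1)/(y^2 + 6*y + 8)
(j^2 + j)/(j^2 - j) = (j + 1)/(j - 1)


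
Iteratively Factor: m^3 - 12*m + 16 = (m - 2)*(m^2 + 2*m - 8) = (m - 2)*(m + 4)*(m - 2)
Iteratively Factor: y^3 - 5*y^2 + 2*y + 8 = (y - 4)*(y^2 - y - 2) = (y - 4)*(y - 2)*(y + 1)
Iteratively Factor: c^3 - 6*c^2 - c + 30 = (c + 2)*(c^2 - 8*c + 15) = (c - 3)*(c + 2)*(c - 5)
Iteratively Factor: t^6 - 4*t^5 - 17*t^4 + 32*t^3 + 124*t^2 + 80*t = (t + 2)*(t^5 - 6*t^4 - 5*t^3 + 42*t^2 + 40*t) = (t - 4)*(t + 2)*(t^4 - 2*t^3 - 13*t^2 - 10*t) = (t - 5)*(t - 4)*(t + 2)*(t^3 + 3*t^2 + 2*t) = (t - 5)*(t - 4)*(t + 1)*(t + 2)*(t^2 + 2*t) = t*(t - 5)*(t - 4)*(t + 1)*(t + 2)*(t + 2)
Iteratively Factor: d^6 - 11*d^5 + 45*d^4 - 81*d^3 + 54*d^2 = (d - 2)*(d^5 - 9*d^4 + 27*d^3 - 27*d^2) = d*(d - 2)*(d^4 - 9*d^3 + 27*d^2 - 27*d) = d*(d - 3)*(d - 2)*(d^3 - 6*d^2 + 9*d) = d*(d - 3)^2*(d - 2)*(d^2 - 3*d) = d*(d - 3)^3*(d - 2)*(d)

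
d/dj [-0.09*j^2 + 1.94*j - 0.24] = 1.94 - 0.18*j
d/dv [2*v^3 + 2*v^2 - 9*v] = 6*v^2 + 4*v - 9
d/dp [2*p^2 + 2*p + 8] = 4*p + 2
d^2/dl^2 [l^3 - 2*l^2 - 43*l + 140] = 6*l - 4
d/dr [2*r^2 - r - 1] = 4*r - 1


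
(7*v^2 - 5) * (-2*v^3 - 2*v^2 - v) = -14*v^5 - 14*v^4 + 3*v^3 + 10*v^2 + 5*v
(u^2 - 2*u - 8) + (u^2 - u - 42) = 2*u^2 - 3*u - 50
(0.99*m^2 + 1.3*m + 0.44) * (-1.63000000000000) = -1.6137*m^2 - 2.119*m - 0.7172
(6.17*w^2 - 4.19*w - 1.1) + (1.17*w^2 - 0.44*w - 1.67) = 7.34*w^2 - 4.63*w - 2.77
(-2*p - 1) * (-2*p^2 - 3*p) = 4*p^3 + 8*p^2 + 3*p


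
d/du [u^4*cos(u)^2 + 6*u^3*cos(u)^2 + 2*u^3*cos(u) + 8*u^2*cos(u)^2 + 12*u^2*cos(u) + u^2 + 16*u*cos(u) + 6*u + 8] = -u^4*sin(2*u) - 2*u^3*sin(u) - 6*u^3*sin(2*u) + 4*u^3*cos(u)^2 - 12*u^2*sin(u) - 8*u^2*sin(2*u) + 18*u^2*cos(u)^2 + 6*u^2*cos(u) - 16*u*sin(u) + 16*u*cos(u)^2 + 24*u*cos(u) + 2*u + 16*cos(u) + 6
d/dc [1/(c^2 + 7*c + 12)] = (-2*c - 7)/(c^2 + 7*c + 12)^2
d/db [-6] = 0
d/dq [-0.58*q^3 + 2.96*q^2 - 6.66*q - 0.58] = -1.74*q^2 + 5.92*q - 6.66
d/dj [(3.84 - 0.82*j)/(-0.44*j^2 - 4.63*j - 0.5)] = (-0.3608*j^2 + 3.3792*j + 18.1892)/(0.1936*j^4 + 4.0744*j^3 + 21.8769*j^2 + 4.63*j + 0.25)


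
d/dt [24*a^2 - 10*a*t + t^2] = -10*a + 2*t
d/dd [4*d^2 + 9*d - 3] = 8*d + 9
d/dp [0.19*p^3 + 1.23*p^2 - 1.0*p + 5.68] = 0.57*p^2 + 2.46*p - 1.0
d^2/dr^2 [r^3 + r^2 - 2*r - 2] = 6*r + 2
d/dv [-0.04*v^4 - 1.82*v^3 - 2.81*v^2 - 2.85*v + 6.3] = -0.16*v^3 - 5.46*v^2 - 5.62*v - 2.85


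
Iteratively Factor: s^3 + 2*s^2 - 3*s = (s)*(s^2 + 2*s - 3) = s*(s + 3)*(s - 1)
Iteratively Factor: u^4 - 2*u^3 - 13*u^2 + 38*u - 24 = (u - 3)*(u^3 + u^2 - 10*u + 8) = (u - 3)*(u - 1)*(u^2 + 2*u - 8) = (u - 3)*(u - 2)*(u - 1)*(u + 4)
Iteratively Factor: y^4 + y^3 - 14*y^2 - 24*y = (y)*(y^3 + y^2 - 14*y - 24) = y*(y + 3)*(y^2 - 2*y - 8) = y*(y - 4)*(y + 3)*(y + 2)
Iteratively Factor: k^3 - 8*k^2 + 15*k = (k - 5)*(k^2 - 3*k) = (k - 5)*(k - 3)*(k)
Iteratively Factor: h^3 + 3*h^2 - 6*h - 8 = (h + 4)*(h^2 - h - 2) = (h - 2)*(h + 4)*(h + 1)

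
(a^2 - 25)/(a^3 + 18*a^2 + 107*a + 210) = (a - 5)/(a^2 + 13*a + 42)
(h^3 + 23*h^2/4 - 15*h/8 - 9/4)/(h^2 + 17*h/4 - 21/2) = (8*h^2 - 2*h - 3)/(2*(4*h - 7))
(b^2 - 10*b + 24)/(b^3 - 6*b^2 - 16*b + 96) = 1/(b + 4)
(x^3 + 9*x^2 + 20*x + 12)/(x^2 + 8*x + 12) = x + 1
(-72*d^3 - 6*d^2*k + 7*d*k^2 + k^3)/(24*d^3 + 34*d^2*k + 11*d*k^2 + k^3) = (-3*d + k)/(d + k)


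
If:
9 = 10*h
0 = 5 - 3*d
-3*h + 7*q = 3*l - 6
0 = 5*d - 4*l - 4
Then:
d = 5/3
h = 9/10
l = 13/12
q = -1/140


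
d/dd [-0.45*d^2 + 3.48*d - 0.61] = 3.48 - 0.9*d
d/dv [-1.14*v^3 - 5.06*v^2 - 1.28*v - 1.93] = -3.42*v^2 - 10.12*v - 1.28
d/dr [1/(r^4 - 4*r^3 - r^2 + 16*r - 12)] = 2*(-2*r^3 + 6*r^2 + r - 8)/(-r^4 + 4*r^3 + r^2 - 16*r + 12)^2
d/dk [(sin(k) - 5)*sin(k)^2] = (3*sin(k) - 10)*sin(k)*cos(k)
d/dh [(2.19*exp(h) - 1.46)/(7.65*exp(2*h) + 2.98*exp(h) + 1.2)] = (-16.7535*exp(2*h) + 22.338*exp(h) + 6.9788)*exp(h)/(58.5225*exp(4*h) + 45.594*exp(3*h) + 27.2404*exp(2*h) + 7.152*exp(h) + 1.44)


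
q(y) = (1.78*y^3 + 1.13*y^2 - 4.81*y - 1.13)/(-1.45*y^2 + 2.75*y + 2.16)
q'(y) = (2.9*y - 2.75)*(1.78*y^3 + 1.13*y^2 - 4.81*y - 1.13)/(-1.45*y^2 + 2.75*y + 2.16)^2 + (5.34*y^2 + 2.26*y - 4.81)/(-1.45*y^2 + 2.75*y + 2.16) = (-2.581*y^4 + 9.79*y^3 + 7.6674*y^2 + 1.6046*y - 7.2821)/(2.1025*y^4 - 7.975*y^3 + 1.2985*y^2 + 11.88*y + 4.6656)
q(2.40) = 45.20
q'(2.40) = 543.29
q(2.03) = 4.90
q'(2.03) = 21.02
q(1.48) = -0.00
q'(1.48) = 3.35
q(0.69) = -0.99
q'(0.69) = 0.01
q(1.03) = -0.85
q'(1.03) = 0.86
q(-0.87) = -2.06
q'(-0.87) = -6.11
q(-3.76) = 2.15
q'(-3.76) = -1.14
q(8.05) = -13.81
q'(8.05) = -1.08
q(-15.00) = 15.55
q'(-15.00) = -1.21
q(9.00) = -14.85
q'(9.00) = -1.12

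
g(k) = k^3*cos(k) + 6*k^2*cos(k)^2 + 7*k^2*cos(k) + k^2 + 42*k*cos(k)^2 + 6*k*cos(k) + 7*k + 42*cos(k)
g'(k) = -k^3*sin(k) - 12*k^2*sin(k)*cos(k) - 7*k^2*sin(k) + 3*k^2*cos(k) - 84*k*sin(k)*cos(k) - 6*k*sin(k) + 12*k*cos(k)^2 + 14*k*cos(k) + 2*k - 42*sin(k) + 42*cos(k)^2 + 6*cos(k) + 7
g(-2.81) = -129.98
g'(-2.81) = 80.35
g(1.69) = 6.78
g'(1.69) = -48.89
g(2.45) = 18.20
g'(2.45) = 73.49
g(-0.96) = 6.74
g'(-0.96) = 13.98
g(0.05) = 44.73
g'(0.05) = 53.97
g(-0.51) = 17.02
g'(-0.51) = 35.91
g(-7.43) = -4.39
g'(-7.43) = 2.35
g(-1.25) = 2.24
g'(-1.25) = 20.49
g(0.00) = 42.00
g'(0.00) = 55.00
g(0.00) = 42.00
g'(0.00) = 55.00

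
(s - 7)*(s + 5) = s^2 - 2*s - 35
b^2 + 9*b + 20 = (b + 4)*(b + 5)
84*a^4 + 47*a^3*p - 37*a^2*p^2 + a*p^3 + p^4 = (-4*a + p)*(-3*a + p)*(a + p)*(7*a + p)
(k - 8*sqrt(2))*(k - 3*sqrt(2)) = k^2 - 11*sqrt(2)*k + 48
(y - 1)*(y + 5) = y^2 + 4*y - 5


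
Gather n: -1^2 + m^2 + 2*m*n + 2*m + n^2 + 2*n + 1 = m^2 + 2*m + n^2 + n*(2*m + 2)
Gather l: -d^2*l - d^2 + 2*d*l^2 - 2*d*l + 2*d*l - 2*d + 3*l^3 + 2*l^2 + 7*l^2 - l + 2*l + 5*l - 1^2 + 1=-d^2 - 2*d + 3*l^3 + l^2*(2*d + 9) + l*(6 - d^2)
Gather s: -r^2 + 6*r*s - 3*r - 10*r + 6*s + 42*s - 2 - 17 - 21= -r^2 - 13*r + s*(6*r + 48) - 40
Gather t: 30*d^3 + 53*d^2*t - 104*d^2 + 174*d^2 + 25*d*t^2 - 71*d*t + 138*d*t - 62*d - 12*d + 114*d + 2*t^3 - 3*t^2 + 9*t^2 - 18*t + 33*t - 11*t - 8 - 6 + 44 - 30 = 30*d^3 + 70*d^2 + 40*d + 2*t^3 + t^2*(25*d + 6) + t*(53*d^2 + 67*d + 4)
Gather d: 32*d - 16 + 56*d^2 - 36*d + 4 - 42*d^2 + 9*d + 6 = 14*d^2 + 5*d - 6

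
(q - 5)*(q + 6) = q^2 + q - 30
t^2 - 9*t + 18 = (t - 6)*(t - 3)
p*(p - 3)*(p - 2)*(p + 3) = p^4 - 2*p^3 - 9*p^2 + 18*p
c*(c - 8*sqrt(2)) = c^2 - 8*sqrt(2)*c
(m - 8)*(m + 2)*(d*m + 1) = d*m^3 - 6*d*m^2 - 16*d*m + m^2 - 6*m - 16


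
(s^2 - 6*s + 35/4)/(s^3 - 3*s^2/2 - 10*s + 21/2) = (s - 5/2)/(s^2 + 2*s - 3)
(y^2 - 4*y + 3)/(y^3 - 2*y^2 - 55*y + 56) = (y - 3)/(y^2 - y - 56)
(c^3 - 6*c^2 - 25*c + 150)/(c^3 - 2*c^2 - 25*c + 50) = (c - 6)/(c - 2)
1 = 1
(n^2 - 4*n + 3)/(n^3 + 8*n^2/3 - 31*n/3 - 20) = 3*(n - 1)/(3*n^2 + 17*n + 20)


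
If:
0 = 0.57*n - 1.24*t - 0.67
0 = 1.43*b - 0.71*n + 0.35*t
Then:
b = 0.835357624831309*t + 0.583609373083057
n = 2.17543859649123*t + 1.17543859649123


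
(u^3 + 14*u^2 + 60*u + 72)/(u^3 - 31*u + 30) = (u^2 + 8*u + 12)/(u^2 - 6*u + 5)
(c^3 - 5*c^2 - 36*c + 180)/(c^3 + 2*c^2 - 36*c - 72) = (c - 5)/(c + 2)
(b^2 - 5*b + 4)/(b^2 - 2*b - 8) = (b - 1)/(b + 2)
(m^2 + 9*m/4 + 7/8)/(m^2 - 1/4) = (4*m + 7)/(2*(2*m - 1))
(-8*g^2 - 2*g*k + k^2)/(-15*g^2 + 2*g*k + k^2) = (-8*g^2 - 2*g*k + k^2)/(-15*g^2 + 2*g*k + k^2)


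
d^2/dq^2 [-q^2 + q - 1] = -2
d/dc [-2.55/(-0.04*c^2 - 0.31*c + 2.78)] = (-0.204*c - 0.7905)/(0.04*c^2 + 0.31*c - 2.78)^2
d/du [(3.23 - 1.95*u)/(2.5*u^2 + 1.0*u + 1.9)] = (4.875*u^2 - 16.15*u - 6.935)/(6.25*u^4 + 5.0*u^3 + 10.5*u^2 + 3.8*u + 3.61)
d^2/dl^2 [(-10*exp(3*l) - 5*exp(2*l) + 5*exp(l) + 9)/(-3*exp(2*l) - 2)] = (90*exp(6*l) + 75*exp(4*l) - 444*exp(3*l) + 540*exp(2*l) + 296*exp(l) - 20)*exp(l)/(27*exp(6*l) + 54*exp(4*l) + 36*exp(2*l) + 8)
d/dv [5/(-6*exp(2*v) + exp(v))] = 5*(12*exp(v) - 1)*exp(-v)/(6*exp(v) - 1)^2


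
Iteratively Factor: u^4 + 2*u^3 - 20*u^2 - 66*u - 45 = (u + 3)*(u^3 - u^2 - 17*u - 15) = (u - 5)*(u + 3)*(u^2 + 4*u + 3) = (u - 5)*(u + 3)^2*(u + 1)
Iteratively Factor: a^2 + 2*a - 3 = (a - 1)*(a + 3)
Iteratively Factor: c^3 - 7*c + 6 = (c - 1)*(c^2 + c - 6) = (c - 2)*(c - 1)*(c + 3)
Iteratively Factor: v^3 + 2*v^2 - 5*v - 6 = (v + 1)*(v^2 + v - 6) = (v - 2)*(v + 1)*(v + 3)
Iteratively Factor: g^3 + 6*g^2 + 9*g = (g + 3)*(g^2 + 3*g) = (g + 3)^2*(g)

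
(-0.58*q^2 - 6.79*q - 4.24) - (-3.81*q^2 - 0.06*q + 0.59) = 3.23*q^2 - 6.73*q - 4.83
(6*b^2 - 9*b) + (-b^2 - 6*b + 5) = 5*b^2 - 15*b + 5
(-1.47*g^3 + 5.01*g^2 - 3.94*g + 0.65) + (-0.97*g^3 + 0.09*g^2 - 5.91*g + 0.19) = -2.44*g^3 + 5.1*g^2 - 9.85*g + 0.84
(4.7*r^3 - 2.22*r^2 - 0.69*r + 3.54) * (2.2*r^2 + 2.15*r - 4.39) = 10.34*r^5 + 5.221*r^4 - 26.924*r^3 + 16.0503*r^2 + 10.6401*r - 15.5406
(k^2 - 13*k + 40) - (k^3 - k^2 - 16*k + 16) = -k^3 + 2*k^2 + 3*k + 24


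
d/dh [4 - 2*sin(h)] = -2*cos(h)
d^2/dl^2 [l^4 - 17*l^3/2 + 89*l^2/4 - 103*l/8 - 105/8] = 12*l^2 - 51*l + 89/2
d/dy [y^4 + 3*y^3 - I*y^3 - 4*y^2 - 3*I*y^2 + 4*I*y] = 4*y^3 + y^2*(9 - 3*I) + y*(-8 - 6*I) + 4*I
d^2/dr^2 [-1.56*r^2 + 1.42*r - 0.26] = -3.12000000000000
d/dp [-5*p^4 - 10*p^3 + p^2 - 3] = 2*p*(-10*p^2 - 15*p + 1)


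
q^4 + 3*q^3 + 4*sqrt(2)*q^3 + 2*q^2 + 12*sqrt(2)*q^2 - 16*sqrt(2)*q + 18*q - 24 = (q - 1)*(q + 4)*(q + sqrt(2))*(q + 3*sqrt(2))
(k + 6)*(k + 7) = k^2 + 13*k + 42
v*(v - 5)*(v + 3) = v^3 - 2*v^2 - 15*v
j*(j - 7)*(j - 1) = j^3 - 8*j^2 + 7*j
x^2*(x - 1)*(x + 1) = x^4 - x^2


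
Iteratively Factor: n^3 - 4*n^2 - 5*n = (n)*(n^2 - 4*n - 5) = n*(n - 5)*(n + 1)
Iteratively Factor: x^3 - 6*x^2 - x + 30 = (x + 2)*(x^2 - 8*x + 15) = (x - 3)*(x + 2)*(x - 5)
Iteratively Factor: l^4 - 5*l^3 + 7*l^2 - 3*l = (l - 1)*(l^3 - 4*l^2 + 3*l) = (l - 1)^2*(l^2 - 3*l) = (l - 3)*(l - 1)^2*(l)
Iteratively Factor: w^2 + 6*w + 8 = (w + 4)*(w + 2)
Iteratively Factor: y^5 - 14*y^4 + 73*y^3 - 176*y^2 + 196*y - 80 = (y - 1)*(y^4 - 13*y^3 + 60*y^2 - 116*y + 80) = (y - 4)*(y - 1)*(y^3 - 9*y^2 + 24*y - 20) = (y - 4)*(y - 2)*(y - 1)*(y^2 - 7*y + 10) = (y - 5)*(y - 4)*(y - 2)*(y - 1)*(y - 2)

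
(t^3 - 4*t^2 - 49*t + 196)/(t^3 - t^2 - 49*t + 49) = (t - 4)/(t - 1)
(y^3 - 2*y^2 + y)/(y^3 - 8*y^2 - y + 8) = y*(y - 1)/(y^2 - 7*y - 8)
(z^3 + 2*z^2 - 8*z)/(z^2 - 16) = z*(z - 2)/(z - 4)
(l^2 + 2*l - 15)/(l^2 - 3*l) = (l + 5)/l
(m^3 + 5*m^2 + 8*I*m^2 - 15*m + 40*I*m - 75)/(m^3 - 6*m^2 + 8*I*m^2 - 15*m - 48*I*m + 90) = (m + 5)/(m - 6)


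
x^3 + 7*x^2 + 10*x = x*(x + 2)*(x + 5)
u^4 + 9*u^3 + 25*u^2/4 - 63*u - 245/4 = (u - 5/2)*(u + 1)*(u + 7/2)*(u + 7)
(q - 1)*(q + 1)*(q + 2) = q^3 + 2*q^2 - q - 2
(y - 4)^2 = y^2 - 8*y + 16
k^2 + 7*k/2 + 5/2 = (k + 1)*(k + 5/2)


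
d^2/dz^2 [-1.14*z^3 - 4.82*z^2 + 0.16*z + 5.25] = -6.84*z - 9.64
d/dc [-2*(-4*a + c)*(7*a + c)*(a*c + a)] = 2*a*(28*a^2 - 6*a*c - 3*a - 3*c^2 - 2*c)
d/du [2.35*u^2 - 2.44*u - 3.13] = 4.7*u - 2.44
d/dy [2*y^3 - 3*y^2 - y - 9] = 6*y^2 - 6*y - 1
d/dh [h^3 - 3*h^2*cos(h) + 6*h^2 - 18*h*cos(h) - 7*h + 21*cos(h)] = 3*h^2*sin(h) + 3*h^2 + 18*h*sin(h) - 6*h*cos(h) + 12*h - 21*sin(h) - 18*cos(h) - 7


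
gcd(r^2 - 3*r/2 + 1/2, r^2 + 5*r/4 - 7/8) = r - 1/2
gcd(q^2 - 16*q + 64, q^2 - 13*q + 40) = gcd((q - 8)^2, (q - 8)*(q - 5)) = q - 8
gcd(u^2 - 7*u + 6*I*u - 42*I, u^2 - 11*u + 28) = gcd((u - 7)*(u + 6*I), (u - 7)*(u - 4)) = u - 7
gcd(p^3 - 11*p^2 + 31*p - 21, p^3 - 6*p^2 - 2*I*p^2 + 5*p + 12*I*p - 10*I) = p - 1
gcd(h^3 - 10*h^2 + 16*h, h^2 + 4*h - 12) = h - 2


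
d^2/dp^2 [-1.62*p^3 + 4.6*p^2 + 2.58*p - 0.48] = 9.2 - 9.72*p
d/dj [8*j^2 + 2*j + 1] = 16*j + 2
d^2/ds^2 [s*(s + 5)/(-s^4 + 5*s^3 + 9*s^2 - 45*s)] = 2*(-3*s^5 - 15*s^4 + 166*s^3 + 30*s^2 - 675*s - 1935)/(s^9 - 15*s^8 + 48*s^7 + 280*s^6 - 1782*s^5 - 270*s^4 + 17496*s^3 - 19440*s^2 - 54675*s + 91125)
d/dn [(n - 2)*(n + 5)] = 2*n + 3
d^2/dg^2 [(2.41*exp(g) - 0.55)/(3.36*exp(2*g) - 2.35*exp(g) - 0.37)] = (27.207936*exp(4*g) - 5.80776*exp(3*g) + 31.005072*exp(2*g) - 7.86791*exp(g) + 0.808154)*exp(g)/(37.933056*exp(6*g) - 79.59168*exp(5*g) + 43.135344*exp(4*g) + 4.551245*exp(3*g) - 4.750023*exp(2*g) - 0.965145*exp(g) - 0.050653)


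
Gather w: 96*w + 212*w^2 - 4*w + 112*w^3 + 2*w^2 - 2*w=112*w^3 + 214*w^2 + 90*w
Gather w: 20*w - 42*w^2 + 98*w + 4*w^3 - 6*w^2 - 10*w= 4*w^3 - 48*w^2 + 108*w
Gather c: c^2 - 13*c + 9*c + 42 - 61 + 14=c^2 - 4*c - 5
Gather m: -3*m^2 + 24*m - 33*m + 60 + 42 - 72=-3*m^2 - 9*m + 30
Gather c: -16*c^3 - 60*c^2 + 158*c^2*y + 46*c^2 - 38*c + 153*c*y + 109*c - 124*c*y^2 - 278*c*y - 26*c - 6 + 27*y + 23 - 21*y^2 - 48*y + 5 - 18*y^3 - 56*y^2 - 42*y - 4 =-16*c^3 + c^2*(158*y - 14) + c*(-124*y^2 - 125*y + 45) - 18*y^3 - 77*y^2 - 63*y + 18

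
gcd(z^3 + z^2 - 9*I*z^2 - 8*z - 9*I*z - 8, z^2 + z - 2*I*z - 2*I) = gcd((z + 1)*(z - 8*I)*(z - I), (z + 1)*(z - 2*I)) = z + 1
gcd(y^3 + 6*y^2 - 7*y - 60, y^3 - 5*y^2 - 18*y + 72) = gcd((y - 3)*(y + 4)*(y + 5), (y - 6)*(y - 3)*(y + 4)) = y^2 + y - 12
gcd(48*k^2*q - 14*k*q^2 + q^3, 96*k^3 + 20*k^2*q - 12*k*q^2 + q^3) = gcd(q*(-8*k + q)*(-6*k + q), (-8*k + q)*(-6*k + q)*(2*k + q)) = 48*k^2 - 14*k*q + q^2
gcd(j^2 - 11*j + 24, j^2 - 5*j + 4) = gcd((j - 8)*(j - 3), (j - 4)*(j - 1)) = 1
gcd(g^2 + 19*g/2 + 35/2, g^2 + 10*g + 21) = g + 7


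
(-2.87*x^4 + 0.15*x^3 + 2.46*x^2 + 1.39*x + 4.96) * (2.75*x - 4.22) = -7.8925*x^5 + 12.5239*x^4 + 6.132*x^3 - 6.5587*x^2 + 7.7742*x - 20.9312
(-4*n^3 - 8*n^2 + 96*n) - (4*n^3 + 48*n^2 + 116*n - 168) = -8*n^3 - 56*n^2 - 20*n + 168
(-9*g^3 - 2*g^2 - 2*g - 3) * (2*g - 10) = -18*g^4 + 86*g^3 + 16*g^2 + 14*g + 30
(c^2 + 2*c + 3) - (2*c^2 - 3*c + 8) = -c^2 + 5*c - 5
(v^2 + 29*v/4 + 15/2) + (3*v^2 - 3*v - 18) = 4*v^2 + 17*v/4 - 21/2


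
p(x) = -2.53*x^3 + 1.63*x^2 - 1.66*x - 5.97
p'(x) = -7.59*x^2 + 3.26*x - 1.66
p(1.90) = -20.59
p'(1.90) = -22.87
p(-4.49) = 263.36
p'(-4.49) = -169.31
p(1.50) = -13.33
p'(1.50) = -13.85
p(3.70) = -117.95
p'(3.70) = -93.51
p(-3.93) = 179.30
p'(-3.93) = -131.70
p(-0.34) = -5.12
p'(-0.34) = -3.65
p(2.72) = -49.34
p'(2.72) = -48.95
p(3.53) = -102.81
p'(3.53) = -84.73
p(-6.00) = 609.15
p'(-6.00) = -294.46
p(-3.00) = 81.99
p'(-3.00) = -79.75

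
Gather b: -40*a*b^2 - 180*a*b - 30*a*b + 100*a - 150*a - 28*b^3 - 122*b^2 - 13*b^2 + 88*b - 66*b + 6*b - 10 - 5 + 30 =-50*a - 28*b^3 + b^2*(-40*a - 135) + b*(28 - 210*a) + 15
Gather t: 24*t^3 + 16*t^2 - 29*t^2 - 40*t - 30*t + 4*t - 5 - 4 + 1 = 24*t^3 - 13*t^2 - 66*t - 8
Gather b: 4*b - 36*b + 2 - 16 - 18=-32*b - 32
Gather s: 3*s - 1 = 3*s - 1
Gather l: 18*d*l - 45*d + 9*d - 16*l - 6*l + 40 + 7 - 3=-36*d + l*(18*d - 22) + 44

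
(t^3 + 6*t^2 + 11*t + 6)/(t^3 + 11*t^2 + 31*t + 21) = (t + 2)/(t + 7)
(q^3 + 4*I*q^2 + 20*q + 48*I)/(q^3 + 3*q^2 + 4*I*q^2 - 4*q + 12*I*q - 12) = (q^2 + 2*I*q + 24)/(q^2 + q*(3 + 2*I) + 6*I)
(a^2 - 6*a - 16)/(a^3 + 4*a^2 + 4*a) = (a - 8)/(a*(a + 2))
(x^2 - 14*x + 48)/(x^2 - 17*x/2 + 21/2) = 2*(x^2 - 14*x + 48)/(2*x^2 - 17*x + 21)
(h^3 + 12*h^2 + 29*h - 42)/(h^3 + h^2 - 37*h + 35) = (h + 6)/(h - 5)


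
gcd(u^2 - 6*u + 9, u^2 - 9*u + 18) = u - 3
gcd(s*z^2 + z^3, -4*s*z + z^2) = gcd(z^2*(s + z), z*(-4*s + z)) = z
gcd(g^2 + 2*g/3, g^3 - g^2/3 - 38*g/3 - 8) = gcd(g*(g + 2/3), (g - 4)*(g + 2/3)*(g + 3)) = g + 2/3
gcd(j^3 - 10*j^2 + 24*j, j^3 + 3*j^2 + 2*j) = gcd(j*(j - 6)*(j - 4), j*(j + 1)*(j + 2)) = j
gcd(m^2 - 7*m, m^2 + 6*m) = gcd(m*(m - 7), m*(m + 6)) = m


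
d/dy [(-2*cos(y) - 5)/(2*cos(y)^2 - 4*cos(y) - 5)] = 2*(-10*cos(y) - cos(2*y) + 4)*sin(y)/(4*cos(y) - cos(2*y) + 4)^2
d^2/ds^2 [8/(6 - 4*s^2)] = 48*(-2*s^2 - 1)/(2*s^2 - 3)^3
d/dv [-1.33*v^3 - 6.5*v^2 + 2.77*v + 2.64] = -3.99*v^2 - 13.0*v + 2.77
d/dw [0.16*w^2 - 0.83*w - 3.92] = 0.32*w - 0.83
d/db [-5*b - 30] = -5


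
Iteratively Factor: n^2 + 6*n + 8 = (n + 4)*(n + 2)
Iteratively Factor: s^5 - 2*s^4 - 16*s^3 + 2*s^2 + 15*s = (s - 5)*(s^4 + 3*s^3 - s^2 - 3*s) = (s - 5)*(s + 1)*(s^3 + 2*s^2 - 3*s) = (s - 5)*(s - 1)*(s + 1)*(s^2 + 3*s) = (s - 5)*(s - 1)*(s + 1)*(s + 3)*(s)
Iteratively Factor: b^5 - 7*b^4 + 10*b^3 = (b - 2)*(b^4 - 5*b^3) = b*(b - 2)*(b^3 - 5*b^2) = b*(b - 5)*(b - 2)*(b^2) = b^2*(b - 5)*(b - 2)*(b)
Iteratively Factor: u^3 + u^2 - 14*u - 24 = (u + 2)*(u^2 - u - 12) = (u - 4)*(u + 2)*(u + 3)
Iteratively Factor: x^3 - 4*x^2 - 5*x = (x - 5)*(x^2 + x) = (x - 5)*(x + 1)*(x)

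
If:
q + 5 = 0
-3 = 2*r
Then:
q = -5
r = -3/2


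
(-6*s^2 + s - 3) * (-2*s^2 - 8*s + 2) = 12*s^4 + 46*s^3 - 14*s^2 + 26*s - 6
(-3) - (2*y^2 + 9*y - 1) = -2*y^2 - 9*y - 2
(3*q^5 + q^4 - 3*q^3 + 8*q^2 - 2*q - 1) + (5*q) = 3*q^5 + q^4 - 3*q^3 + 8*q^2 + 3*q - 1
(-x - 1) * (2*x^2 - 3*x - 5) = -2*x^3 + x^2 + 8*x + 5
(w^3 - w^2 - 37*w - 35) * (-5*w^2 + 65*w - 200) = -5*w^5 + 70*w^4 - 80*w^3 - 2030*w^2 + 5125*w + 7000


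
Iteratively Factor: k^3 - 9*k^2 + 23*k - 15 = (k - 3)*(k^2 - 6*k + 5) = (k - 5)*(k - 3)*(k - 1)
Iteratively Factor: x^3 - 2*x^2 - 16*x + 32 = (x - 4)*(x^2 + 2*x - 8) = (x - 4)*(x + 4)*(x - 2)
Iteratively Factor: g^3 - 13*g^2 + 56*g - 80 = (g - 5)*(g^2 - 8*g + 16) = (g - 5)*(g - 4)*(g - 4)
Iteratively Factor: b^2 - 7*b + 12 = (b - 4)*(b - 3)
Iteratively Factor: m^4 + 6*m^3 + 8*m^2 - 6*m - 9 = (m + 3)*(m^3 + 3*m^2 - m - 3) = (m + 3)^2*(m^2 - 1) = (m + 1)*(m + 3)^2*(m - 1)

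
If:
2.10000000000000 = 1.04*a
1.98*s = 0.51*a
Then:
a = 2.02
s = 0.52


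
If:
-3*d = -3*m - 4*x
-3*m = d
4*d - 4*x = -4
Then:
No Solution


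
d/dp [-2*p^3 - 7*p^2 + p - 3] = -6*p^2 - 14*p + 1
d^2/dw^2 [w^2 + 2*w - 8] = 2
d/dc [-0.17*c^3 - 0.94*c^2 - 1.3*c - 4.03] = -0.51*c^2 - 1.88*c - 1.3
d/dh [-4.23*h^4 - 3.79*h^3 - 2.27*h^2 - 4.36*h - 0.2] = -16.92*h^3 - 11.37*h^2 - 4.54*h - 4.36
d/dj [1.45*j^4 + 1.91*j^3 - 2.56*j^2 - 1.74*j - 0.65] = 5.8*j^3 + 5.73*j^2 - 5.12*j - 1.74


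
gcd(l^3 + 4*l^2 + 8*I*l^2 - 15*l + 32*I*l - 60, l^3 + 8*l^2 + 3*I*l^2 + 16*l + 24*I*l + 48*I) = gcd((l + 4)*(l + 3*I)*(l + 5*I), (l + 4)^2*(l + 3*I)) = l^2 + l*(4 + 3*I) + 12*I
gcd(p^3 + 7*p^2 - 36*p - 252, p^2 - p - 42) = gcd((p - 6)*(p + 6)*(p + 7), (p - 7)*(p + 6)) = p + 6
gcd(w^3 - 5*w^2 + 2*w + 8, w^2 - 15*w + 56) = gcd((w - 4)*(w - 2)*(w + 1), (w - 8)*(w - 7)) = 1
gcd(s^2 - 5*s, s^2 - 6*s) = s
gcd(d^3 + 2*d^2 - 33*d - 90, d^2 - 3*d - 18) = d^2 - 3*d - 18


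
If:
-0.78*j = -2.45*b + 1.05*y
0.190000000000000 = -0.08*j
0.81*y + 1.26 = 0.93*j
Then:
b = -2.59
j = -2.38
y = -4.28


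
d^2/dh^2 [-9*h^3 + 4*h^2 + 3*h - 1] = 8 - 54*h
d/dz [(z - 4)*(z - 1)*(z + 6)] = 3*z^2 + 2*z - 26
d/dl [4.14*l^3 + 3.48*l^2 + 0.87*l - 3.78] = 12.42*l^2 + 6.96*l + 0.87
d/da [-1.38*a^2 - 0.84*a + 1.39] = -2.76*a - 0.84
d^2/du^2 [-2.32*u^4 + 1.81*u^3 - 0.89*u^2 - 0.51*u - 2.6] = -27.84*u^2 + 10.86*u - 1.78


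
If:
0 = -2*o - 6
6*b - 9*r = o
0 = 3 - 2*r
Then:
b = 7/4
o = -3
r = 3/2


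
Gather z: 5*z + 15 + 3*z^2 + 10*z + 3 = 3*z^2 + 15*z + 18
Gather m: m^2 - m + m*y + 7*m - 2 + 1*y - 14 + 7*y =m^2 + m*(y + 6) + 8*y - 16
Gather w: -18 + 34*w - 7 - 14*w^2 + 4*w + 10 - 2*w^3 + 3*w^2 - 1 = -2*w^3 - 11*w^2 + 38*w - 16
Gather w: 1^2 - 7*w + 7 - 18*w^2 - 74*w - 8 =-18*w^2 - 81*w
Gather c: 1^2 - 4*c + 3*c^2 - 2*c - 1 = 3*c^2 - 6*c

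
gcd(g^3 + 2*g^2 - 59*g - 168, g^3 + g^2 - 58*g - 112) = g^2 - g - 56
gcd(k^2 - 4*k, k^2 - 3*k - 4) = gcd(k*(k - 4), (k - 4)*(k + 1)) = k - 4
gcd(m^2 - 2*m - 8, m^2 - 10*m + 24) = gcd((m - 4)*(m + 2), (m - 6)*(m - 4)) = m - 4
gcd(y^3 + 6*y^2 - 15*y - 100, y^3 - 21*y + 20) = y^2 + y - 20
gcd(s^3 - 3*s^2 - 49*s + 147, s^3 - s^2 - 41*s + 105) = s^2 + 4*s - 21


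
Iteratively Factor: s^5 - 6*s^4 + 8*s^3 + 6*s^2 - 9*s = (s)*(s^4 - 6*s^3 + 8*s^2 + 6*s - 9) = s*(s - 1)*(s^3 - 5*s^2 + 3*s + 9) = s*(s - 3)*(s - 1)*(s^2 - 2*s - 3) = s*(s - 3)*(s - 1)*(s + 1)*(s - 3)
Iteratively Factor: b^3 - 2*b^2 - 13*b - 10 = (b + 1)*(b^2 - 3*b - 10) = (b - 5)*(b + 1)*(b + 2)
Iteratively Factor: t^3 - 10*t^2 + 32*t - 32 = (t - 4)*(t^2 - 6*t + 8) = (t - 4)*(t - 2)*(t - 4)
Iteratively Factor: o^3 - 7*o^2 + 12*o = (o - 4)*(o^2 - 3*o) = (o - 4)*(o - 3)*(o)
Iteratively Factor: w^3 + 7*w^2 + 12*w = (w)*(w^2 + 7*w + 12) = w*(w + 3)*(w + 4)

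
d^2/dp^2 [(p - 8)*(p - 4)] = 2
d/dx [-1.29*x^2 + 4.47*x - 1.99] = 4.47 - 2.58*x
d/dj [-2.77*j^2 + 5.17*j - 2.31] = 5.17 - 5.54*j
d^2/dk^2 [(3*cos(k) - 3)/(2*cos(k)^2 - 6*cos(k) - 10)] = 3*(9*sin(k)^4*cos(k) - sin(k)^4 + 40*sin(k)^2 + 77*cos(k)/4 + 45*cos(3*k)/4 - cos(5*k)/2 + 19)/(2*(sin(k)^2 + 3*cos(k) + 4)^3)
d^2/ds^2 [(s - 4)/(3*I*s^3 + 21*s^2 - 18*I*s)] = 2*(s*(I*s^2 + 7*s - 6*I)*(-3*I*s^2 - 14*s - (s - 4)*(3*I*s + 7) + 6*I) + (s - 4)*(3*I*s^2 + 14*s - 6*I)^2)/(3*s^3*(I*s^2 + 7*s - 6*I)^3)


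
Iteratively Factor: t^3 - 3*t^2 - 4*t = (t + 1)*(t^2 - 4*t) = t*(t + 1)*(t - 4)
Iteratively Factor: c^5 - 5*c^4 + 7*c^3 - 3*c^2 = (c - 3)*(c^4 - 2*c^3 + c^2) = (c - 3)*(c - 1)*(c^3 - c^2) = (c - 3)*(c - 1)^2*(c^2) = c*(c - 3)*(c - 1)^2*(c)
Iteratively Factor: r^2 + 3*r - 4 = (r - 1)*(r + 4)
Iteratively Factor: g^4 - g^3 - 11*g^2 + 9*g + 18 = (g + 3)*(g^3 - 4*g^2 + g + 6) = (g - 3)*(g + 3)*(g^2 - g - 2) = (g - 3)*(g + 1)*(g + 3)*(g - 2)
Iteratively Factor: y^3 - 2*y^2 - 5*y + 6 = (y - 3)*(y^2 + y - 2) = (y - 3)*(y - 1)*(y + 2)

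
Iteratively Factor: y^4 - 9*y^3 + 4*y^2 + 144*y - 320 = (y - 5)*(y^3 - 4*y^2 - 16*y + 64) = (y - 5)*(y + 4)*(y^2 - 8*y + 16) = (y - 5)*(y - 4)*(y + 4)*(y - 4)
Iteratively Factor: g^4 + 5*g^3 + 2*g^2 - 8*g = (g)*(g^3 + 5*g^2 + 2*g - 8) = g*(g + 4)*(g^2 + g - 2) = g*(g - 1)*(g + 4)*(g + 2)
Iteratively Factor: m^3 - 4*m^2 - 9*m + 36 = (m + 3)*(m^2 - 7*m + 12) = (m - 3)*(m + 3)*(m - 4)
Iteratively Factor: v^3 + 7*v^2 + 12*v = (v + 3)*(v^2 + 4*v) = v*(v + 3)*(v + 4)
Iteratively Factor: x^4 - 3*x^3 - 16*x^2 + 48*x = (x - 3)*(x^3 - 16*x) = x*(x - 3)*(x^2 - 16) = x*(x - 3)*(x + 4)*(x - 4)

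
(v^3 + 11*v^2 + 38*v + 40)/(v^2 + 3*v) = (v^3 + 11*v^2 + 38*v + 40)/(v*(v + 3))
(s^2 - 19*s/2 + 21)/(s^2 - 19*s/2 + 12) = (2*s^2 - 19*s + 42)/(2*s^2 - 19*s + 24)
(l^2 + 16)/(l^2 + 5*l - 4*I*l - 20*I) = (l + 4*I)/(l + 5)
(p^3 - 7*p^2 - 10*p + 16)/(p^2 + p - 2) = p - 8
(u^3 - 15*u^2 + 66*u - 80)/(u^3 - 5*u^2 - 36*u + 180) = (u^2 - 10*u + 16)/(u^2 - 36)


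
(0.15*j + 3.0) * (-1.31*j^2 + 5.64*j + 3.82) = -0.1965*j^3 - 3.084*j^2 + 17.493*j + 11.46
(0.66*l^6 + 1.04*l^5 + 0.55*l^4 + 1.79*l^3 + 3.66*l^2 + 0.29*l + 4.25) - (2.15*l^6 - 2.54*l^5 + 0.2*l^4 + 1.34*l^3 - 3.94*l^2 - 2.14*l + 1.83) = -1.49*l^6 + 3.58*l^5 + 0.35*l^4 + 0.45*l^3 + 7.6*l^2 + 2.43*l + 2.42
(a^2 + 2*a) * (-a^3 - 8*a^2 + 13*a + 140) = -a^5 - 10*a^4 - 3*a^3 + 166*a^2 + 280*a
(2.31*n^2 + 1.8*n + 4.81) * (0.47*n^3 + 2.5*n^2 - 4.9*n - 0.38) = 1.0857*n^5 + 6.621*n^4 - 4.5583*n^3 + 2.3272*n^2 - 24.253*n - 1.8278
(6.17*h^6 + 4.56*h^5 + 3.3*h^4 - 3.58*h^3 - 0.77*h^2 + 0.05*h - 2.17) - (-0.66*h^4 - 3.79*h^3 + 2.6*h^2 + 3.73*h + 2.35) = 6.17*h^6 + 4.56*h^5 + 3.96*h^4 + 0.21*h^3 - 3.37*h^2 - 3.68*h - 4.52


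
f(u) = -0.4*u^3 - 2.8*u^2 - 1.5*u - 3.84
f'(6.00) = -78.30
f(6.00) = -200.04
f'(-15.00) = -187.50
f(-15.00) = 738.66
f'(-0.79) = 2.18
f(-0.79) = -4.21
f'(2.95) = -28.46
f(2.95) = -42.90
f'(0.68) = -5.86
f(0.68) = -6.28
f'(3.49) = -35.66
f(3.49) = -60.18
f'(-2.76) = 4.81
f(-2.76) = -12.62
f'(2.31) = -20.84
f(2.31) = -27.18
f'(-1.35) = 3.87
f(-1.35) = -5.93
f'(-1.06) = 3.09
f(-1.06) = -4.92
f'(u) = -1.2*u^2 - 5.6*u - 1.5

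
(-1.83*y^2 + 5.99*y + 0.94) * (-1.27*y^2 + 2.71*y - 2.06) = 2.3241*y^4 - 12.5666*y^3 + 18.8089*y^2 - 9.792*y - 1.9364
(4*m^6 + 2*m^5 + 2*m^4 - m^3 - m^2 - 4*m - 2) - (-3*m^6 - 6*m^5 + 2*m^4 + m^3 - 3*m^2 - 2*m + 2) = 7*m^6 + 8*m^5 - 2*m^3 + 2*m^2 - 2*m - 4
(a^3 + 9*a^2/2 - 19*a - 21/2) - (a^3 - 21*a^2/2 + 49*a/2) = 15*a^2 - 87*a/2 - 21/2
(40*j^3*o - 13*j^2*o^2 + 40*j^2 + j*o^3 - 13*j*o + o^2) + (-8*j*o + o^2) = 40*j^3*o - 13*j^2*o^2 + 40*j^2 + j*o^3 - 21*j*o + 2*o^2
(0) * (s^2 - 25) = 0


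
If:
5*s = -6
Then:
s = -6/5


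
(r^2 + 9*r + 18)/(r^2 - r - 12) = (r + 6)/(r - 4)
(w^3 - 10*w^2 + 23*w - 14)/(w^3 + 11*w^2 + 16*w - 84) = (w^2 - 8*w + 7)/(w^2 + 13*w + 42)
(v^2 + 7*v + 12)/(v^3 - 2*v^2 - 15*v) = (v + 4)/(v*(v - 5))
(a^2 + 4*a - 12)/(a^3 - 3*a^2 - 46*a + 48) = (a - 2)/(a^2 - 9*a + 8)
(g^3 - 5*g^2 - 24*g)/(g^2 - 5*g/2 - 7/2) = 2*g*(-g^2 + 5*g + 24)/(-2*g^2 + 5*g + 7)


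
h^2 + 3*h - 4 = (h - 1)*(h + 4)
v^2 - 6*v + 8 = (v - 4)*(v - 2)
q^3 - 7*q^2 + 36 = (q - 6)*(q - 3)*(q + 2)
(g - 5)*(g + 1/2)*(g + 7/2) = g^3 - g^2 - 73*g/4 - 35/4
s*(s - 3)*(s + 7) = s^3 + 4*s^2 - 21*s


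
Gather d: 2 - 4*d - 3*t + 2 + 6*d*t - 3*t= d*(6*t - 4) - 6*t + 4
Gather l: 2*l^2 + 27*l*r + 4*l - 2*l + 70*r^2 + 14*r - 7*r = 2*l^2 + l*(27*r + 2) + 70*r^2 + 7*r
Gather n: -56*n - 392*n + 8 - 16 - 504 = -448*n - 512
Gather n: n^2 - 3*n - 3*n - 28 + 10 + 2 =n^2 - 6*n - 16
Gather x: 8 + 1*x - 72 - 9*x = -8*x - 64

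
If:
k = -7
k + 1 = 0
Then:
No Solution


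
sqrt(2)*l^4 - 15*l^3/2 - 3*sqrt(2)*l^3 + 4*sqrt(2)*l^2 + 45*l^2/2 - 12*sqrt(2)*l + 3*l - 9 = (l - 3)*(l - 3*sqrt(2))*(l - sqrt(2))*(sqrt(2)*l + 1/2)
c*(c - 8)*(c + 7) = c^3 - c^2 - 56*c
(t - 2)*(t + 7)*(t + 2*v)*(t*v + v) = t^4*v + 2*t^3*v^2 + 6*t^3*v + 12*t^2*v^2 - 9*t^2*v - 18*t*v^2 - 14*t*v - 28*v^2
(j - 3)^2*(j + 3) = j^3 - 3*j^2 - 9*j + 27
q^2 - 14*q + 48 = (q - 8)*(q - 6)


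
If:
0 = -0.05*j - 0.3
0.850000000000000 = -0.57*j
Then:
No Solution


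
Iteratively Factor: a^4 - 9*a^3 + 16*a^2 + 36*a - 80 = (a + 2)*(a^3 - 11*a^2 + 38*a - 40) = (a - 4)*(a + 2)*(a^2 - 7*a + 10) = (a - 4)*(a - 2)*(a + 2)*(a - 5)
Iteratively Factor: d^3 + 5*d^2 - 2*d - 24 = (d + 3)*(d^2 + 2*d - 8) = (d + 3)*(d + 4)*(d - 2)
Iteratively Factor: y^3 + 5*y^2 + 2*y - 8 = (y + 2)*(y^2 + 3*y - 4) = (y + 2)*(y + 4)*(y - 1)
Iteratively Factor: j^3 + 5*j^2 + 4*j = (j)*(j^2 + 5*j + 4) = j*(j + 1)*(j + 4)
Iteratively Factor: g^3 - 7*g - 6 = (g + 2)*(g^2 - 2*g - 3) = (g + 1)*(g + 2)*(g - 3)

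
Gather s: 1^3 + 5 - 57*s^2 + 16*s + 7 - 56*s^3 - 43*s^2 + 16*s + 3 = -56*s^3 - 100*s^2 + 32*s + 16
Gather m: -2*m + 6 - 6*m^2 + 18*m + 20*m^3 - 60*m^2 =20*m^3 - 66*m^2 + 16*m + 6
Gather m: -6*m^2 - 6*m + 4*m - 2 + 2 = -6*m^2 - 2*m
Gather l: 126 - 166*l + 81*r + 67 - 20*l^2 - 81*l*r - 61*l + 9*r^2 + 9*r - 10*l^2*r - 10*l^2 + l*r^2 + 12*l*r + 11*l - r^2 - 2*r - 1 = l^2*(-10*r - 30) + l*(r^2 - 69*r - 216) + 8*r^2 + 88*r + 192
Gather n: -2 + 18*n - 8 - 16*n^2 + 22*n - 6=-16*n^2 + 40*n - 16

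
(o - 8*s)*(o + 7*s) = o^2 - o*s - 56*s^2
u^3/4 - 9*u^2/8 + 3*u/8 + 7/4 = (u/4 + 1/4)*(u - 7/2)*(u - 2)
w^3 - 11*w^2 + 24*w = w*(w - 8)*(w - 3)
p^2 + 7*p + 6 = (p + 1)*(p + 6)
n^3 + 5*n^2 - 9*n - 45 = (n - 3)*(n + 3)*(n + 5)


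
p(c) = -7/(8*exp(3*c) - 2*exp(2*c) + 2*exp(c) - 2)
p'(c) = -7*(-24*exp(3*c) + 4*exp(2*c) - 2*exp(c))/(8*exp(3*c) - 2*exp(2*c) + 2*exp(c) - 2)^2 = (42*exp(2*c) - 7*exp(c) + 7/2)*exp(c)/(4*exp(3*c) - exp(2*c) + exp(c) - 1)^2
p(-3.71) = 3.59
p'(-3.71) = 0.09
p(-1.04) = 5.88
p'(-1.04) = 6.27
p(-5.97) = 3.51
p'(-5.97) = 0.01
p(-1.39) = 4.66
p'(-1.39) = 1.93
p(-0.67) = 16.34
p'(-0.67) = 121.76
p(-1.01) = 6.09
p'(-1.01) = 7.18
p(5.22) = -0.00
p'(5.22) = 0.00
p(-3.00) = 3.68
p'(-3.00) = 0.18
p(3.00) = 0.00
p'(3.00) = 0.00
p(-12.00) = 3.50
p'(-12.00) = 0.00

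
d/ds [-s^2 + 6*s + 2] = 6 - 2*s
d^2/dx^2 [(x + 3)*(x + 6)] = 2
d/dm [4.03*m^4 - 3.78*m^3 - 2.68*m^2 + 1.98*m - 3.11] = 16.12*m^3 - 11.34*m^2 - 5.36*m + 1.98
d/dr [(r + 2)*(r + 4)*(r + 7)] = 3*r^2 + 26*r + 50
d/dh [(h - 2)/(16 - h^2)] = (-h^2 + 2*h*(h - 2) + 16)/(h^2 - 16)^2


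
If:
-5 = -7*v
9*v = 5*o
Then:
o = 9/7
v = 5/7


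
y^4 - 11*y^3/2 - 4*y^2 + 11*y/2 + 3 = (y - 6)*(y - 1)*(y + 1/2)*(y + 1)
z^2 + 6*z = z*(z + 6)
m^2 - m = m*(m - 1)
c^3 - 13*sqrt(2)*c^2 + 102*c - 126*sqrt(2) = (c - 7*sqrt(2))*(c - 3*sqrt(2))^2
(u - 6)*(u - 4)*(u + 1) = u^3 - 9*u^2 + 14*u + 24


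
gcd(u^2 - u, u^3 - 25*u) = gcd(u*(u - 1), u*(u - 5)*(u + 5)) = u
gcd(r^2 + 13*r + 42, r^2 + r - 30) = r + 6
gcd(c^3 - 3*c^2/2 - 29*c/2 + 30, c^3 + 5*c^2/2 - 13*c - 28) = c + 4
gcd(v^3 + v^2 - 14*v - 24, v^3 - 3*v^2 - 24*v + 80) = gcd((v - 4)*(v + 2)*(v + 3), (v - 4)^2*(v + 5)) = v - 4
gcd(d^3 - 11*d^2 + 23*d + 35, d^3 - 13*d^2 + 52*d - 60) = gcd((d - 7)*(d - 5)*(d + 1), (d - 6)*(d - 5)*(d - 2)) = d - 5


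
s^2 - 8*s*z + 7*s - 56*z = (s + 7)*(s - 8*z)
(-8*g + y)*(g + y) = -8*g^2 - 7*g*y + y^2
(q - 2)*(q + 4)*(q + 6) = q^3 + 8*q^2 + 4*q - 48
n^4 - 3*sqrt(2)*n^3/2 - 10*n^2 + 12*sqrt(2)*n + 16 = (n - 2*sqrt(2))^2*(n + sqrt(2)/2)*(n + 2*sqrt(2))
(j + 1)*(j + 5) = j^2 + 6*j + 5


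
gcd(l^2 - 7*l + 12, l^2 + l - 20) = l - 4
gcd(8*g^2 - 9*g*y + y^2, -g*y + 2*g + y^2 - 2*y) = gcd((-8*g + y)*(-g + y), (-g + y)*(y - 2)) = -g + y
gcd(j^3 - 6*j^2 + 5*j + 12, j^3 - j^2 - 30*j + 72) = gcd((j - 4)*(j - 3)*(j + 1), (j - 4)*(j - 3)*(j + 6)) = j^2 - 7*j + 12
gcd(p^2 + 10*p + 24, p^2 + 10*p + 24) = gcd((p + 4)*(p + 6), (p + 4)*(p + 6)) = p^2 + 10*p + 24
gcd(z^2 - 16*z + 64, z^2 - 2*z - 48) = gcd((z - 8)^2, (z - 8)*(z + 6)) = z - 8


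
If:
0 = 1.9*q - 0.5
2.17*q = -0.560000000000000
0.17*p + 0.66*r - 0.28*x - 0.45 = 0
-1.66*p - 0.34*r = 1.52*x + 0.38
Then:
No Solution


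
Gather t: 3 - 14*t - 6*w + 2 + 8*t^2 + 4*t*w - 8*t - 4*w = 8*t^2 + t*(4*w - 22) - 10*w + 5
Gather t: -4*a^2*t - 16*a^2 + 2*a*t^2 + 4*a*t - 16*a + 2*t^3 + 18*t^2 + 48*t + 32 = -16*a^2 - 16*a + 2*t^3 + t^2*(2*a + 18) + t*(-4*a^2 + 4*a + 48) + 32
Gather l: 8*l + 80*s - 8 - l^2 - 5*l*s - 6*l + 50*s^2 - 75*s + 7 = -l^2 + l*(2 - 5*s) + 50*s^2 + 5*s - 1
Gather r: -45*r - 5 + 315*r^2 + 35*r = 315*r^2 - 10*r - 5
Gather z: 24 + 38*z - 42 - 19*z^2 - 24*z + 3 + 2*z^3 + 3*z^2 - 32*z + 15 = 2*z^3 - 16*z^2 - 18*z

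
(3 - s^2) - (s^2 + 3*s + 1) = -2*s^2 - 3*s + 2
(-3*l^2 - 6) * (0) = 0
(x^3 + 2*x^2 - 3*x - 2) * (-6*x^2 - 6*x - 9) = -6*x^5 - 18*x^4 - 3*x^3 + 12*x^2 + 39*x + 18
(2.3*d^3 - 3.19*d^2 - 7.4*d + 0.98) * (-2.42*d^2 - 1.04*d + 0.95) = -5.566*d^5 + 5.3278*d^4 + 23.4106*d^3 + 2.2939*d^2 - 8.0492*d + 0.931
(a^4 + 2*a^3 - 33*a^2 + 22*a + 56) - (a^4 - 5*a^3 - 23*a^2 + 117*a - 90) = 7*a^3 - 10*a^2 - 95*a + 146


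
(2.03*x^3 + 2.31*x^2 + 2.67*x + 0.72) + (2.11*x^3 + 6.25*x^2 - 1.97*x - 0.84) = 4.14*x^3 + 8.56*x^2 + 0.7*x - 0.12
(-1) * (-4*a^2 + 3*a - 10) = 4*a^2 - 3*a + 10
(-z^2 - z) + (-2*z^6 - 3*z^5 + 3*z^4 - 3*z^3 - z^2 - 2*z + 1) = -2*z^6 - 3*z^5 + 3*z^4 - 3*z^3 - 2*z^2 - 3*z + 1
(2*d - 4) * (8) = 16*d - 32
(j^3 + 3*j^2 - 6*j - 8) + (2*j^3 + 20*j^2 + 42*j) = 3*j^3 + 23*j^2 + 36*j - 8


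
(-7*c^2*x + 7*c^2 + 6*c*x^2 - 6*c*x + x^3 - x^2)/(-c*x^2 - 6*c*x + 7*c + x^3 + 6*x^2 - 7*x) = (7*c + x)/(x + 7)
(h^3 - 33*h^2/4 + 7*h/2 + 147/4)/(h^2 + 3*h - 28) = (4*h^3 - 33*h^2 + 14*h + 147)/(4*(h^2 + 3*h - 28))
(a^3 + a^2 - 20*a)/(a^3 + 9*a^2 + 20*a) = (a - 4)/(a + 4)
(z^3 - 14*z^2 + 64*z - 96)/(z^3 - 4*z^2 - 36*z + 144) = (z - 4)/(z + 6)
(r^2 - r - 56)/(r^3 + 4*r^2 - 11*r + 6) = (r^2 - r - 56)/(r^3 + 4*r^2 - 11*r + 6)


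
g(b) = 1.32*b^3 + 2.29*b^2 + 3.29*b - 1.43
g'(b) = 3.96*b^2 + 4.58*b + 3.29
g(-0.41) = -2.48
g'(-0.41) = 2.08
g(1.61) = 15.31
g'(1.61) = 20.93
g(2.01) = 25.15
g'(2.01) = 28.49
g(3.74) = 111.96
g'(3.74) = 75.81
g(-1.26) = -4.58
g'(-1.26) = 3.81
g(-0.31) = -2.27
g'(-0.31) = 2.25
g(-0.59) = -2.85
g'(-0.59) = 1.97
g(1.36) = 10.60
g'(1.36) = 16.84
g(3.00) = 64.69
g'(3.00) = 52.67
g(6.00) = 385.87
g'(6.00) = 173.33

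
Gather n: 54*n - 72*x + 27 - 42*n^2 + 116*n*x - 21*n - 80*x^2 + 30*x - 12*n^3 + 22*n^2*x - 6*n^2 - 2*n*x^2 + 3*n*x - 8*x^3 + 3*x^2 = -12*n^3 + n^2*(22*x - 48) + n*(-2*x^2 + 119*x + 33) - 8*x^3 - 77*x^2 - 42*x + 27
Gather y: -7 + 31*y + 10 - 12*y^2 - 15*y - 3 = -12*y^2 + 16*y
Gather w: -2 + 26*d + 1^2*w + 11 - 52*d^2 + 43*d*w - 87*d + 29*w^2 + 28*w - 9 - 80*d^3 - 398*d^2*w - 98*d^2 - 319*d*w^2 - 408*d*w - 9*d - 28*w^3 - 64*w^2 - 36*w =-80*d^3 - 150*d^2 - 70*d - 28*w^3 + w^2*(-319*d - 35) + w*(-398*d^2 - 365*d - 7)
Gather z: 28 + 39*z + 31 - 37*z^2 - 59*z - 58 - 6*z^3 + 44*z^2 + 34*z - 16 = -6*z^3 + 7*z^2 + 14*z - 15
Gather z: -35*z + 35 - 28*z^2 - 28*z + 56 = -28*z^2 - 63*z + 91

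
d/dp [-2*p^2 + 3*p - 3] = 3 - 4*p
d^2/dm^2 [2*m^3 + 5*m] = 12*m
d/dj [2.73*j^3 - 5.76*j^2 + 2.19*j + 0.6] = 8.19*j^2 - 11.52*j + 2.19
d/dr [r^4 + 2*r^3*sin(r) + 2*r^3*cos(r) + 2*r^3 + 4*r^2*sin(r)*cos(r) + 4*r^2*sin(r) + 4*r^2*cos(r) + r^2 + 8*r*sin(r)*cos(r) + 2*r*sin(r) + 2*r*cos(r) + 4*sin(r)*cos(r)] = 2*sqrt(2)*r^3*cos(r + pi/4) + 4*r^3 + 4*r^2*sin(r) + 8*r^2*cos(r) + 4*r^2*cos(2*r) + 2*sqrt(2)*r^2*cos(r + pi/4) + 6*r^2 + 4*r*sin(r) + 2*sqrt(2)*r*sin(r + pi/4) + 4*sqrt(2)*r*sin(2*r + pi/4) + 8*r*cos(r) + 4*r*cos(2*r) + 2*r + 2*sqrt(2)*sin(r + pi/4) + 4*sqrt(2)*sin(2*r + pi/4)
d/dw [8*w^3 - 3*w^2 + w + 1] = 24*w^2 - 6*w + 1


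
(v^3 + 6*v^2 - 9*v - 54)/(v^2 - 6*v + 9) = (v^2 + 9*v + 18)/(v - 3)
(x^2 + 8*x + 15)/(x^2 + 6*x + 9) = (x + 5)/(x + 3)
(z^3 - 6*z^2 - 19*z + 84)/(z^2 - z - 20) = (z^2 - 10*z + 21)/(z - 5)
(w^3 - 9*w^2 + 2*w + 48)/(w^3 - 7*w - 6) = (w - 8)/(w + 1)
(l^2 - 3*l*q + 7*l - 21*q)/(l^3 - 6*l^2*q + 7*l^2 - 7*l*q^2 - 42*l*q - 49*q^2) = (-l + 3*q)/(-l^2 + 6*l*q + 7*q^2)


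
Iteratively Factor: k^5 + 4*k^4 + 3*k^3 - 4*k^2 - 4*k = (k - 1)*(k^4 + 5*k^3 + 8*k^2 + 4*k) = (k - 1)*(k + 2)*(k^3 + 3*k^2 + 2*k) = (k - 1)*(k + 2)^2*(k^2 + k) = k*(k - 1)*(k + 2)^2*(k + 1)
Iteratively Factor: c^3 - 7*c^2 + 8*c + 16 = (c + 1)*(c^2 - 8*c + 16) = (c - 4)*(c + 1)*(c - 4)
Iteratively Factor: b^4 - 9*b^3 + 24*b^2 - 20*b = (b - 5)*(b^3 - 4*b^2 + 4*b) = (b - 5)*(b - 2)*(b^2 - 2*b) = (b - 5)*(b - 2)^2*(b)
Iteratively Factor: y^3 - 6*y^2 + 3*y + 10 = (y - 5)*(y^2 - y - 2) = (y - 5)*(y + 1)*(y - 2)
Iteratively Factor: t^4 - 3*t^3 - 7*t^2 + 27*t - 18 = (t - 1)*(t^3 - 2*t^2 - 9*t + 18) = (t - 3)*(t - 1)*(t^2 + t - 6) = (t - 3)*(t - 1)*(t + 3)*(t - 2)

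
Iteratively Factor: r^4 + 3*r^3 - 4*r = (r)*(r^3 + 3*r^2 - 4) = r*(r + 2)*(r^2 + r - 2) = r*(r - 1)*(r + 2)*(r + 2)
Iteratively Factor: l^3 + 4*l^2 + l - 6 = (l + 2)*(l^2 + 2*l - 3) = (l + 2)*(l + 3)*(l - 1)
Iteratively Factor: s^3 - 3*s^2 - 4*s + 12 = (s - 3)*(s^2 - 4) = (s - 3)*(s - 2)*(s + 2)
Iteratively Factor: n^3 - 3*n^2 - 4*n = (n - 4)*(n^2 + n) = n*(n - 4)*(n + 1)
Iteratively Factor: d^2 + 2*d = (d + 2)*(d)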